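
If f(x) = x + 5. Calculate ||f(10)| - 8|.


f(10) = 15
|15| = 15
|15 - 8| = 7

7


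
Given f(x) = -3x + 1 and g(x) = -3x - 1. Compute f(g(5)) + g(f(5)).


f(g(5)) = 49
g(f(5)) = 41
Sum = 90

90


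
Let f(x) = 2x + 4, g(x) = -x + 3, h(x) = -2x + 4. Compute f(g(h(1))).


h(1) = 2
g(2) = 1
f(1) = 6

6


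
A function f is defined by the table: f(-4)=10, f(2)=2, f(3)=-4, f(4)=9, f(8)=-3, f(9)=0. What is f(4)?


Reading from the table at x = 4

9


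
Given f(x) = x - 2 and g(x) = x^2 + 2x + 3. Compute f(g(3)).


g(3) = 18
f(18) = 16

16


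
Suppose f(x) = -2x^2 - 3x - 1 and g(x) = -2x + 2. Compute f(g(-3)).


g(-3) = 8
f(8) = (-2)*(8)^2 - 3*(8) - 1 = -153

-153


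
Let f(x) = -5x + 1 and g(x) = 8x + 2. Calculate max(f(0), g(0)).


f(0) = 1
g(0) = 2
max = 2

2


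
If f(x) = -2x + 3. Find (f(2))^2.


1


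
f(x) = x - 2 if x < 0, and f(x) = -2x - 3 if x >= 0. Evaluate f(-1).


-1 satisfies x < 0
f(-1) = -3

-3


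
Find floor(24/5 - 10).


24/5 = 4.8
4.8 - 10 = -5.2
floor(-5.2) = -6

-6


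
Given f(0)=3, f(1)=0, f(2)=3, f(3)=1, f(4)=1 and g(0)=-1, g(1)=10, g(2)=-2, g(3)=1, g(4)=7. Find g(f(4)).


f(4) = 1
g(1) = 10

10


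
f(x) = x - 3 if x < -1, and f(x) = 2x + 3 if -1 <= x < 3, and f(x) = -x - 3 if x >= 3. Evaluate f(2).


7


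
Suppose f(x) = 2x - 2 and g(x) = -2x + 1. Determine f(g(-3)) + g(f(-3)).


f(g(-3)) = 12
g(f(-3)) = 17
Sum = 29

29


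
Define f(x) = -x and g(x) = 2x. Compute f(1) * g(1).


f(1) = -1
g(1) = 2
Product = -2

-2


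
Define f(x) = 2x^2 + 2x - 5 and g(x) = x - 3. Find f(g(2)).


g(2) = -1
f(-1) = 2*(-1)^2 + 2*(-1) - 5 = -5

-5


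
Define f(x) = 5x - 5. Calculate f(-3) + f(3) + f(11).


f(-3) = -20
f(3) = 10
f(11) = 50
Sum = 40

40


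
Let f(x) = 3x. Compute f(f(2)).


18


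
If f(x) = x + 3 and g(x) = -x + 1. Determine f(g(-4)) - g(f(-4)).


f(g(-4)) = 8
g(f(-4)) = 2
Difference = 6

6


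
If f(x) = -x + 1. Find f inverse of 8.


Solve -x + 1 = 8
x = (8 - 1) / (-1) = -7

-7


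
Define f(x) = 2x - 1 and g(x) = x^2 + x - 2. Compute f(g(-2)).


g(-2) = 0
f(0) = -1

-1


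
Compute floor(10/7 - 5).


-4


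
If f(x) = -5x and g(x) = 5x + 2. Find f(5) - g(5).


f(5) = -25
g(5) = 27
Difference = -52

-52


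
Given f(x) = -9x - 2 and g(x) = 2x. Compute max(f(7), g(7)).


f(7) = -65
g(7) = 14
max = 14

14


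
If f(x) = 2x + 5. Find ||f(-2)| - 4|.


f(-2) = 1
|1| = 1
|1 - 4| = 3

3


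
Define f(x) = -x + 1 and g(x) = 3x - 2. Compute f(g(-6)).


21


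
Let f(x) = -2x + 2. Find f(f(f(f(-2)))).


f(-2) = 6
f(6) = -10
f(-10) = 22
f(22) = -42

-42


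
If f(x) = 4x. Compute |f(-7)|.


f(-7) = -28
|-28| = 28

28


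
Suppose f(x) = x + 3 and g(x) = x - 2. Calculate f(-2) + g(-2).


f(-2) = 1
g(-2) = -4
Sum = -3

-3


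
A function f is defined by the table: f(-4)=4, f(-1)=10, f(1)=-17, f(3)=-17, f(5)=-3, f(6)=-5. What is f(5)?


Reading from the table at x = 5

-3


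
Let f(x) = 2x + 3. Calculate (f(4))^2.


121


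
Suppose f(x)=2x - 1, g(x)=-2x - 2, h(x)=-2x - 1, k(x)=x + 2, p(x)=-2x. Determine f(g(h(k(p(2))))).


p(2) = -4
k(-4) = -2
h(-2) = 3
g(3) = -8
f(-8) = -17

-17


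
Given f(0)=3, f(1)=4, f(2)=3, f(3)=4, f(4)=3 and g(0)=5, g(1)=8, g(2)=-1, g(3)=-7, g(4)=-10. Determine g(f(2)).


f(2) = 3
g(3) = -7

-7


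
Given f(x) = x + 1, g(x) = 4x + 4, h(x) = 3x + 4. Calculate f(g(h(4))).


h(4) = 16
g(16) = 68
f(68) = 69

69


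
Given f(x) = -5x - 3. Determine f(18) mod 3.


f(18) = -93
-93 mod 3 = 0

0


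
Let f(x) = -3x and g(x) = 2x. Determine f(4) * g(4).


f(4) = -12
g(4) = 8
Product = -96

-96


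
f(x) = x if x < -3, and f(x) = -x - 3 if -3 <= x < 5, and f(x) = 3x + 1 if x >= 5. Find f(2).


2 satisfies -3 <= x < 5
f(2) = -5

-5


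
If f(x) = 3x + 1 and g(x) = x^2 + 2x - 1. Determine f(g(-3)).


7


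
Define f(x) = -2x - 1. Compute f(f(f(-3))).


f(-3) = 5
f(5) = -11
f(-11) = 21

21


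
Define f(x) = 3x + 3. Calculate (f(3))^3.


f(3) = 12
(12)^3 = 1728

1728


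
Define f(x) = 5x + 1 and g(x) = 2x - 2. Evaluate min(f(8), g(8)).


f(8) = 41
g(8) = 14
min = 14

14


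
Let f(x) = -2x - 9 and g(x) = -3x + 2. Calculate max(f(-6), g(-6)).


f(-6) = 3
g(-6) = 20
max = 20

20


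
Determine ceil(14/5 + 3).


14/5 = 2.8
2.8 + 3 = 5.8
ceil(5.8) = 6

6


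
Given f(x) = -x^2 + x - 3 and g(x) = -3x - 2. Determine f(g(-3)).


g(-3) = 7
f(7) = (-1)*(7)^2 + 1*(7) - 3 = -45

-45


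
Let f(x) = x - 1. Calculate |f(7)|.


f(7) = 6
|6| = 6

6


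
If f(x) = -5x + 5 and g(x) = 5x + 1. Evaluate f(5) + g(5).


f(5) = -20
g(5) = 26
Sum = 6

6


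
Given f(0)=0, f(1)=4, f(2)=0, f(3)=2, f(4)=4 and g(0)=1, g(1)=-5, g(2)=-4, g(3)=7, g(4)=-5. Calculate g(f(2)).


f(2) = 0
g(0) = 1

1


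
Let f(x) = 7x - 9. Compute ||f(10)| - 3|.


f(10) = 61
|61| = 61
|61 - 3| = 58

58


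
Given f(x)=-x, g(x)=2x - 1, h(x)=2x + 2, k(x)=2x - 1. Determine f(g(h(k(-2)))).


k(-2) = -5
h(-5) = -8
g(-8) = -17
f(-17) = 17

17


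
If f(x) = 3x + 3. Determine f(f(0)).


f(0) = 3
f(3) = 12

12


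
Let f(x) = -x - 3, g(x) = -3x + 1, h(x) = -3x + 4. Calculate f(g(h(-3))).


h(-3) = 13
g(13) = -38
f(-38) = 35

35


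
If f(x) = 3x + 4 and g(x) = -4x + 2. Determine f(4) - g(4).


f(4) = 16
g(4) = -14
Difference = 30

30


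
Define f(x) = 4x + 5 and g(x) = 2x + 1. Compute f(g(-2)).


g(-2) = -3
f(-3) = -7

-7


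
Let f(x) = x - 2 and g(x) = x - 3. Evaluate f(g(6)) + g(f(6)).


f(g(6)) = 1
g(f(6)) = 1
Sum = 2

2


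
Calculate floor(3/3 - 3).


3/3 = 1
1 - 3 = -2
floor(-2) = -2

-2


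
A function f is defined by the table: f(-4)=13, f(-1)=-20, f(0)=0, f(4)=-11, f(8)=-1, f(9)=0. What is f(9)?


0


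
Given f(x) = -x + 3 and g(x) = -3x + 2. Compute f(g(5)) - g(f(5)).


f(g(5)) = 16
g(f(5)) = 8
Difference = 8

8


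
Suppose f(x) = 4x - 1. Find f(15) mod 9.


5


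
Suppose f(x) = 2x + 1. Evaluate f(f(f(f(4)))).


f(4) = 9
f(9) = 19
f(19) = 39
f(39) = 79

79


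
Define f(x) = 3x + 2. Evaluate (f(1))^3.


f(1) = 5
(5)^3 = 125

125


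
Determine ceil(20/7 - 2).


20/7 = 2.8571
2.8571 - 2 = 0.8571
ceil(0.8571) = 1

1


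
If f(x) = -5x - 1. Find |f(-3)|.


f(-3) = 14
|14| = 14

14


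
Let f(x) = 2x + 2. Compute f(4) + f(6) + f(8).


f(4) = 10
f(6) = 14
f(8) = 18
Sum = 42

42


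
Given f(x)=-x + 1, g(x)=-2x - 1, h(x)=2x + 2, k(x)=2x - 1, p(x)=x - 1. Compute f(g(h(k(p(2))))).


10


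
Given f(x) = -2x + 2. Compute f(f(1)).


2


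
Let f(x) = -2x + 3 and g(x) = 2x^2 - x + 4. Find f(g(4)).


g(4) = 32
f(32) = -61

-61


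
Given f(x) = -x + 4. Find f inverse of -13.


Solve -x + 4 = -13
x = (-13 - 4) / (-1) = 17

17


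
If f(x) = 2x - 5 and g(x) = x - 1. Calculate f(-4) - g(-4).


f(-4) = -13
g(-4) = -5
Difference = -8

-8


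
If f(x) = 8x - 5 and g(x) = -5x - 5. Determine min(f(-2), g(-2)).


-21


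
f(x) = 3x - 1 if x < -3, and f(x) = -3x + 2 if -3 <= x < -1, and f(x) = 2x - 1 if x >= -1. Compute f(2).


2 satisfies x >= -1
f(2) = 3

3


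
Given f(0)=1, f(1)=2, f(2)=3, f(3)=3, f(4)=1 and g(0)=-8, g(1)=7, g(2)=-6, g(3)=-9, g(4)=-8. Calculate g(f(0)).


f(0) = 1
g(1) = 7

7


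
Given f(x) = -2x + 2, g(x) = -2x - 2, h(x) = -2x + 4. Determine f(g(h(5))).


h(5) = -6
g(-6) = 10
f(10) = -18

-18


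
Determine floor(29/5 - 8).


-3


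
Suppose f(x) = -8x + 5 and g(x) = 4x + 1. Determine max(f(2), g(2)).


f(2) = -11
g(2) = 9
max = 9

9


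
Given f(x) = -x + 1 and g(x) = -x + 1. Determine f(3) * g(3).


f(3) = -2
g(3) = -2
Product = 4

4


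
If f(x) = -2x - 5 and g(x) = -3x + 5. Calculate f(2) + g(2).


f(2) = -9
g(2) = -1
Sum = -10

-10


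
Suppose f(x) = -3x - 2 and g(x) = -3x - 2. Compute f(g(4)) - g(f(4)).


f(g(4)) = 40
g(f(4)) = 40
Difference = 0

0


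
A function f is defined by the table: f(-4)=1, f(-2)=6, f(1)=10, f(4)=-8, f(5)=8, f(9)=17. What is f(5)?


8


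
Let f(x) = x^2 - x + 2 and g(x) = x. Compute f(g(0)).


2


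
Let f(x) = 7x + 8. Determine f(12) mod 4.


f(12) = 92
92 mod 4 = 0

0


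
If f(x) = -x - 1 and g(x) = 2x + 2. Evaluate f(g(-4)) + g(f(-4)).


f(g(-4)) = 5
g(f(-4)) = 8
Sum = 13

13


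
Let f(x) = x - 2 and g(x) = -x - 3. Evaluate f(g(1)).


-6


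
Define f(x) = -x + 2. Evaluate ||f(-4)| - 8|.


f(-4) = 6
|6| = 6
|6 - 8| = 2

2


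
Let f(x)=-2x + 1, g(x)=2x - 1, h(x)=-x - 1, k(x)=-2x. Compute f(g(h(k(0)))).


k(0) = 0
h(0) = -1
g(-1) = -3
f(-3) = 7

7


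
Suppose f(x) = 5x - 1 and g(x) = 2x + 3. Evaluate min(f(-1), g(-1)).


-6


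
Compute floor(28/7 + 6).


28/7 = 4
4 + 6 = 10
floor(10) = 10

10


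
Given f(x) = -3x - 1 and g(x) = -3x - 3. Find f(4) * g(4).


f(4) = -13
g(4) = -15
Product = 195

195


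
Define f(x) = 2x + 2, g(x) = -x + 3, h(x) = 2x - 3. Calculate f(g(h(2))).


h(2) = 1
g(1) = 2
f(2) = 6

6


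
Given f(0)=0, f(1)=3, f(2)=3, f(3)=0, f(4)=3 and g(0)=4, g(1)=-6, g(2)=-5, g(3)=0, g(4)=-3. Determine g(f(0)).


f(0) = 0
g(0) = 4

4


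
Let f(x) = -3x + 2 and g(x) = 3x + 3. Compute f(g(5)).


g(5) = 18
f(18) = -52

-52


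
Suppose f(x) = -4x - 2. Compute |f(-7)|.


f(-7) = 26
|26| = 26

26


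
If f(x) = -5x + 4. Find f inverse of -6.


2


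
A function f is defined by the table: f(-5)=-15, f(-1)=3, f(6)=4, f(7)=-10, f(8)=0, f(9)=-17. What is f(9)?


Reading from the table at x = 9

-17


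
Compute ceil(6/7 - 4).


-3


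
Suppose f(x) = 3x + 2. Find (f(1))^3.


f(1) = 5
(5)^3 = 125

125


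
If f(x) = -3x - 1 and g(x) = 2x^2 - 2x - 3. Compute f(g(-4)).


g(-4) = 37
f(37) = -112

-112


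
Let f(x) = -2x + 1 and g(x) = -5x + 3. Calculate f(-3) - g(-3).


f(-3) = 7
g(-3) = 18
Difference = -11

-11


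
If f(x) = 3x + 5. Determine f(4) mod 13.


f(4) = 17
17 mod 13 = 4

4


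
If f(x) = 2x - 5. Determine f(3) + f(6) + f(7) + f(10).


f(3) = 1
f(6) = 7
f(7) = 9
f(10) = 15
Sum = 32

32


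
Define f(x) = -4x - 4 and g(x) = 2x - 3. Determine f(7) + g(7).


f(7) = -32
g(7) = 11
Sum = -21

-21


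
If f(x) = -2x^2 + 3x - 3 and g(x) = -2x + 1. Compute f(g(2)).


g(2) = -3
f(-3) = (-2)*(-3)^2 + 3*(-3) - 3 = -30

-30


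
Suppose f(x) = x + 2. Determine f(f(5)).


f(5) = 7
f(7) = 9

9


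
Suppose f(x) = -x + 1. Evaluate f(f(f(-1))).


f(-1) = 2
f(2) = -1
f(-1) = 2

2


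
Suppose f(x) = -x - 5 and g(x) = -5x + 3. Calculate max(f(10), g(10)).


f(10) = -15
g(10) = -47
max = -15

-15


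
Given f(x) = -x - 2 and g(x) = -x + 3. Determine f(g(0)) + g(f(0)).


f(g(0)) = -5
g(f(0)) = 5
Sum = 0

0


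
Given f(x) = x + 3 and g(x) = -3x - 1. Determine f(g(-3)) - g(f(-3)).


f(g(-3)) = 11
g(f(-3)) = -1
Difference = 12

12


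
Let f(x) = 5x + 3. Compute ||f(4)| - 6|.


f(4) = 23
|23| = 23
|23 - 6| = 17

17


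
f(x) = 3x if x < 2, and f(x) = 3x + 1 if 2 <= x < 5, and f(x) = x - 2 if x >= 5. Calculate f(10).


8


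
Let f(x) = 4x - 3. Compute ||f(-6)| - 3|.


f(-6) = -27
|-27| = 27
|27 - 3| = 24

24


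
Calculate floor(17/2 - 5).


17/2 = 8.5
8.5 - 5 = 3.5
floor(3.5) = 3

3


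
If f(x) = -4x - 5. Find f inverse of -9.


Solve -4x - 5 = -9
x = (-9 + 5) / (-4) = 1

1


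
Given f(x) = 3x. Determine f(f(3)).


f(3) = 9
f(9) = 27

27


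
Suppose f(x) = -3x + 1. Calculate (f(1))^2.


f(1) = -2
(-2)^2 = 4

4


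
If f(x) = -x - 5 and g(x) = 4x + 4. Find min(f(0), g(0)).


f(0) = -5
g(0) = 4
min = -5

-5


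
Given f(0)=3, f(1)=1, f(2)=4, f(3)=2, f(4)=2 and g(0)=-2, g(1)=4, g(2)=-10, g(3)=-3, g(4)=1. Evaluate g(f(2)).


f(2) = 4
g(4) = 1

1


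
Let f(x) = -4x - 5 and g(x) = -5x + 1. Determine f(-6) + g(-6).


50


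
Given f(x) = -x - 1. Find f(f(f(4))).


f(4) = -5
f(-5) = 4
f(4) = -5

-5


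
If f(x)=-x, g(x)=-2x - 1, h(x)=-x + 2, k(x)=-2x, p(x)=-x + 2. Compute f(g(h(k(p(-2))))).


p(-2) = 4
k(4) = -8
h(-8) = 10
g(10) = -21
f(-21) = 21

21


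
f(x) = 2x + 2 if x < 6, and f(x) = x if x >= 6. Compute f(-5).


-5 satisfies x < 6
f(-5) = -8

-8


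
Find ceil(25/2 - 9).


25/2 = 12.5
12.5 - 9 = 3.5
ceil(3.5) = 4

4


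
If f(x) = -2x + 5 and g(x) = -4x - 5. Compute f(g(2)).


31


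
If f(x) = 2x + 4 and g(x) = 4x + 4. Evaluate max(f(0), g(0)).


f(0) = 4
g(0) = 4
max = 4

4


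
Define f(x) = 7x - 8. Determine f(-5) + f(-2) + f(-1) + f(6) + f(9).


f(-5) = -43
f(-2) = -22
f(-1) = -15
f(6) = 34
f(9) = 55
Sum = 9

9


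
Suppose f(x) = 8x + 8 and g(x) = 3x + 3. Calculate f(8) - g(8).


f(8) = 72
g(8) = 27
Difference = 45

45


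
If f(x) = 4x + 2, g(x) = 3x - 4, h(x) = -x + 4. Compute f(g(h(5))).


-26


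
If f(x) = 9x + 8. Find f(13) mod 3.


f(13) = 125
125 mod 3 = 2

2


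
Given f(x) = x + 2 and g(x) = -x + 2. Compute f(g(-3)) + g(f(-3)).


f(g(-3)) = 7
g(f(-3)) = 3
Sum = 10

10


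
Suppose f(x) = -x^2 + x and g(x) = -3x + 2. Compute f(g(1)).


g(1) = -1
f(-1) = (-1)*(-1)^2 + 1*(-1) = -2

-2


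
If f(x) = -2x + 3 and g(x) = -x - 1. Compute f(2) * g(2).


f(2) = -1
g(2) = -3
Product = 3

3


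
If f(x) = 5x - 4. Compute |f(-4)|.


24


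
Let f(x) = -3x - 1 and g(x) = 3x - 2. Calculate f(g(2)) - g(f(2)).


f(g(2)) = -13
g(f(2)) = -23
Difference = 10

10


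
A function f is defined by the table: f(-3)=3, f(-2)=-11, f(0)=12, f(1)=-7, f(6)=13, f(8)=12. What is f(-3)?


3


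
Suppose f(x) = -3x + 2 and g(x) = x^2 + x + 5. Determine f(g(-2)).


g(-2) = 7
f(7) = -19

-19


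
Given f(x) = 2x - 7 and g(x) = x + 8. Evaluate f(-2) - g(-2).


f(-2) = -11
g(-2) = 6
Difference = -17

-17


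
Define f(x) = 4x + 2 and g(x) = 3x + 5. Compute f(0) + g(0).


f(0) = 2
g(0) = 5
Sum = 7

7


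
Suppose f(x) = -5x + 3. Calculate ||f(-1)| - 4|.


f(-1) = 8
|8| = 8
|8 - 4| = 4

4


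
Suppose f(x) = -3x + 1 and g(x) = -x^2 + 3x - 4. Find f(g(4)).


g(4) = -8
f(-8) = 25

25


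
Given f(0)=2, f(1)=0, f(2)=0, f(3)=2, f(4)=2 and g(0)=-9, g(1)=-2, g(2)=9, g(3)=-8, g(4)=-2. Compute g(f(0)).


9


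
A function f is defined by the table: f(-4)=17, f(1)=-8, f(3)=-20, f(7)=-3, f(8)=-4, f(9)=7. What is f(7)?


-3


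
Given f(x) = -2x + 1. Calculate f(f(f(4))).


-29


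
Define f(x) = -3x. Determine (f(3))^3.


f(3) = -9
(-9)^3 = -729

-729


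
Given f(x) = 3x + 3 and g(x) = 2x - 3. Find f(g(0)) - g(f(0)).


f(g(0)) = -6
g(f(0)) = 3
Difference = -9

-9


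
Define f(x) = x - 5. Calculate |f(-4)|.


9


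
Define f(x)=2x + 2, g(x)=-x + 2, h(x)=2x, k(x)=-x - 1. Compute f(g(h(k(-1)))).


k(-1) = 0
h(0) = 0
g(0) = 2
f(2) = 6

6


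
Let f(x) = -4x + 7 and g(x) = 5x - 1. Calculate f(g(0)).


g(0) = -1
f(-1) = 11

11


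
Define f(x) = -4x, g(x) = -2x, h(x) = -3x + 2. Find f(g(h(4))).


-80


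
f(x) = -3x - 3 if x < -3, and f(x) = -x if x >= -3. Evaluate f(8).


8 satisfies x >= -3
f(8) = -8

-8


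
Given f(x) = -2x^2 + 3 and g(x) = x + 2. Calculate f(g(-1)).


g(-1) = 1
f(1) = (-2)*(1)^2 + 3 = 1

1


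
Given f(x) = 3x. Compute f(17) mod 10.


f(17) = 51
51 mod 10 = 1

1


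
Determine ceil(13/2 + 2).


13/2 = 6.5
6.5 + 2 = 8.5
ceil(8.5) = 9

9


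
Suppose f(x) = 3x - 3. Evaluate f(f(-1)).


f(-1) = -6
f(-6) = -21

-21


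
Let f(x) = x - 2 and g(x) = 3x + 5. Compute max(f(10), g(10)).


f(10) = 8
g(10) = 35
max = 35

35


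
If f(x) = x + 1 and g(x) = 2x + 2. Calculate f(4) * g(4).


f(4) = 5
g(4) = 10
Product = 50

50


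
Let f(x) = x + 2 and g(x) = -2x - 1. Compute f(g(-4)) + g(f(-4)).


12


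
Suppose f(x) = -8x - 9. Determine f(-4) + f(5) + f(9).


-107


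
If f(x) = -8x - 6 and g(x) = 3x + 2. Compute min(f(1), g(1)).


f(1) = -14
g(1) = 5
min = -14

-14


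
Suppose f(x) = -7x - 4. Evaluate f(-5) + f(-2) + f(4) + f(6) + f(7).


f(-5) = 31
f(-2) = 10
f(4) = -32
f(6) = -46
f(7) = -53
Sum = -90

-90


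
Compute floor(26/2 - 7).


26/2 = 13
13 - 7 = 6
floor(6) = 6

6


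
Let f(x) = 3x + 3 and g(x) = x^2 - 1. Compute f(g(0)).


g(0) = -1
f(-1) = 0

0


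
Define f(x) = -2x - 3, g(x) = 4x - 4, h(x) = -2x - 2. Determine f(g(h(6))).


117


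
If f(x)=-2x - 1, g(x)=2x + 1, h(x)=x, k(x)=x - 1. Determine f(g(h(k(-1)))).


k(-1) = -2
h(-2) = -2
g(-2) = -3
f(-3) = 5

5


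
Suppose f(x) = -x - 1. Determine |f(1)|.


f(1) = -2
|-2| = 2

2


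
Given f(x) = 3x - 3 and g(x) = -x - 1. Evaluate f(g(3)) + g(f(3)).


-22


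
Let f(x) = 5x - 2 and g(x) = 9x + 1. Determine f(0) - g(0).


-3


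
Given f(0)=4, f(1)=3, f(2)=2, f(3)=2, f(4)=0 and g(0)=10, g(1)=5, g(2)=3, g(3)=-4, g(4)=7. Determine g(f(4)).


f(4) = 0
g(0) = 10

10


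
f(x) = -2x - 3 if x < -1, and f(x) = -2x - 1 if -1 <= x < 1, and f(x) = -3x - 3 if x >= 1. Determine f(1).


1 satisfies x >= 1
f(1) = -6

-6


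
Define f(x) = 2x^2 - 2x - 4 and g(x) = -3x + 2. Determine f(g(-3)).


g(-3) = 11
f(11) = 2*(11)^2 - 2*(11) - 4 = 216

216


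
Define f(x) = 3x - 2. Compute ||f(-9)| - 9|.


f(-9) = -29
|-29| = 29
|29 - 9| = 20

20


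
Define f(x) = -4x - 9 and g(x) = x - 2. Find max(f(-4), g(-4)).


7


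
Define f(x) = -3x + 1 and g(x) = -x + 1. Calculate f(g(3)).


g(3) = -2
f(-2) = 7

7


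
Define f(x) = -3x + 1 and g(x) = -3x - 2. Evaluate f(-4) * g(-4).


f(-4) = 13
g(-4) = 10
Product = 130

130


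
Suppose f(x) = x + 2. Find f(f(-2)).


f(-2) = 0
f(0) = 2

2


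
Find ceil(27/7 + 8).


27/7 = 3.8571
3.8571 + 8 = 11.8571
ceil(11.8571) = 12

12


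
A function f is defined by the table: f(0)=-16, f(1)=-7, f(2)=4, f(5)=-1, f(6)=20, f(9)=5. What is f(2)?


4


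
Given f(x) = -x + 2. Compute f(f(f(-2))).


f(-2) = 4
f(4) = -2
f(-2) = 4

4


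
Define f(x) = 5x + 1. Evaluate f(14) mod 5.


f(14) = 71
71 mod 5 = 1

1


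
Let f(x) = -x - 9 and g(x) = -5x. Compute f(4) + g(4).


-33


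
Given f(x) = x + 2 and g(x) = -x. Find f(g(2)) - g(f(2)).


f(g(2)) = 0
g(f(2)) = -4
Difference = 4

4


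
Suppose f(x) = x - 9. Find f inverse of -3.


6


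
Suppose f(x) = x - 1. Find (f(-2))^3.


-27


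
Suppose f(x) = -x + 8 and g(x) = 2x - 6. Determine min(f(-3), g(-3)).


f(-3) = 11
g(-3) = -12
min = -12

-12


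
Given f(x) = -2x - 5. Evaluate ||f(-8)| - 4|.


f(-8) = 11
|11| = 11
|11 - 4| = 7

7


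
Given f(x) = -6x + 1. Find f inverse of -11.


2


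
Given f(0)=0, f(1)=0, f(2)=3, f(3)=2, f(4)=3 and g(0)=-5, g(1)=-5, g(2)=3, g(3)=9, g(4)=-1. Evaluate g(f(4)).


f(4) = 3
g(3) = 9

9


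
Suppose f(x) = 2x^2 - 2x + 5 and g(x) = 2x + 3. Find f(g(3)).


g(3) = 9
f(9) = 2*(9)^2 - 2*(9) + 5 = 149

149


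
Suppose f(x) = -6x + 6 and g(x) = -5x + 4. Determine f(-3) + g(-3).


f(-3) = 24
g(-3) = 19
Sum = 43

43


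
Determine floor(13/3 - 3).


13/3 = 4.3333
4.3333 - 3 = 1.3333
floor(1.3333) = 1

1


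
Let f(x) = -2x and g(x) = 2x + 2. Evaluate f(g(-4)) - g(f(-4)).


f(g(-4)) = 12
g(f(-4)) = 18
Difference = -6

-6


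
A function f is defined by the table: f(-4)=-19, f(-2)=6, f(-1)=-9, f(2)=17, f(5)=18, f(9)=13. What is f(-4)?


Reading from the table at x = -4

-19


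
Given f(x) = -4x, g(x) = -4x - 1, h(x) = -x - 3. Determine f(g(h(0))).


-44


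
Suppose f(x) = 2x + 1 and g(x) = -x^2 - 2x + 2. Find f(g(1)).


g(1) = -1
f(-1) = -1

-1


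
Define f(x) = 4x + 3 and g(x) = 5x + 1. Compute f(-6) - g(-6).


f(-6) = -21
g(-6) = -29
Difference = 8

8


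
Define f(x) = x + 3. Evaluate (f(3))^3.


f(3) = 6
(6)^3 = 216

216


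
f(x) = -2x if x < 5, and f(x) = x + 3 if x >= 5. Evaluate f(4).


4 satisfies x < 5
f(4) = -8

-8


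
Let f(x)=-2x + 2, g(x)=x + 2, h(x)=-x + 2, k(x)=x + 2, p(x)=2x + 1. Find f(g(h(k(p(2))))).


p(2) = 5
k(5) = 7
h(7) = -5
g(-5) = -3
f(-3) = 8

8


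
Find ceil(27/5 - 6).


27/5 = 5.4
5.4 - 6 = -0.6
ceil(-0.6) = 0

0


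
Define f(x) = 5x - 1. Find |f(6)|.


f(6) = 29
|29| = 29

29


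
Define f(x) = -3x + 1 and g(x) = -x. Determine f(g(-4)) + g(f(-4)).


f(g(-4)) = -11
g(f(-4)) = -13
Sum = -24

-24


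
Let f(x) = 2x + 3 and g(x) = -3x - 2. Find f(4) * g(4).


f(4) = 11
g(4) = -14
Product = -154

-154


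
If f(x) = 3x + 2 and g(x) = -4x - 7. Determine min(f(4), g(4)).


f(4) = 14
g(4) = -23
min = -23

-23


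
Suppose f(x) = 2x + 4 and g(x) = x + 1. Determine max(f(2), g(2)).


f(2) = 8
g(2) = 3
max = 8

8


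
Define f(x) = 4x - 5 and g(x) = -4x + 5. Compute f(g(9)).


-129


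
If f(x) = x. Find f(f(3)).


f(3) = 3
f(3) = 3

3


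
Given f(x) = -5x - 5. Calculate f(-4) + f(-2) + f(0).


f(-4) = 15
f(-2) = 5
f(0) = -5
Sum = 15

15


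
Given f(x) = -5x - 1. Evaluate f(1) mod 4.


f(1) = -6
-6 mod 4 = 2

2


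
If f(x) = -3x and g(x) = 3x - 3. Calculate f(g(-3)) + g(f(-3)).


f(g(-3)) = 36
g(f(-3)) = 24
Sum = 60

60


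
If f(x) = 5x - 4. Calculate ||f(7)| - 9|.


f(7) = 31
|31| = 31
|31 - 9| = 22

22


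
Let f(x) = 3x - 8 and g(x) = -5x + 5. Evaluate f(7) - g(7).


f(7) = 13
g(7) = -30
Difference = 43

43


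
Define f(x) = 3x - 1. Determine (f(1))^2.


f(1) = 2
(2)^2 = 4

4


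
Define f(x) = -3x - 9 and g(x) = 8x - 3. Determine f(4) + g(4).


f(4) = -21
g(4) = 29
Sum = 8

8


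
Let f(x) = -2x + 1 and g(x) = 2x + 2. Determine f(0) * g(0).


f(0) = 1
g(0) = 2
Product = 2

2


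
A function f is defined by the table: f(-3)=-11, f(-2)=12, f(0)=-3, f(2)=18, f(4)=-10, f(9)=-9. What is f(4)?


-10


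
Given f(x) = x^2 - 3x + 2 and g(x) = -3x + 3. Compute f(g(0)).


g(0) = 3
f(3) = 1*(3)^2 - 3*(3) + 2 = 2

2


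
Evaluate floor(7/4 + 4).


7/4 = 1.75
1.75 + 4 = 5.75
floor(5.75) = 5

5


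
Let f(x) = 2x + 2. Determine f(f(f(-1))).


f(-1) = 0
f(0) = 2
f(2) = 6

6


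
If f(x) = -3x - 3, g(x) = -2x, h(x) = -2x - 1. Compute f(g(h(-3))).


h(-3) = 5
g(5) = -10
f(-10) = 27

27


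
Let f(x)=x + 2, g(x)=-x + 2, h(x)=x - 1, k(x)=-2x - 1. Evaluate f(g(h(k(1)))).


8


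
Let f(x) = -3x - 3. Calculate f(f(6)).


f(6) = -21
f(-21) = 60

60


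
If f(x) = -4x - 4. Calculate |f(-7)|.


24


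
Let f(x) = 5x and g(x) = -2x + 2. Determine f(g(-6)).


g(-6) = 14
f(14) = 70

70


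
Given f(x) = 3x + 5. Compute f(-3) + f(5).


16


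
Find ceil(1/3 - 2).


1/3 = 0.3333
0.3333 - 2 = -1.6667
ceil(-1.6667) = -1

-1


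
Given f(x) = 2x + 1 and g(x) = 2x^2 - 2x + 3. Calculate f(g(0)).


g(0) = 3
f(3) = 7

7


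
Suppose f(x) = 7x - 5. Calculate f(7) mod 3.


f(7) = 44
44 mod 3 = 2

2


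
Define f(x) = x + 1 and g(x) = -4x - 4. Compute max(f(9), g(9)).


f(9) = 10
g(9) = -40
max = 10

10


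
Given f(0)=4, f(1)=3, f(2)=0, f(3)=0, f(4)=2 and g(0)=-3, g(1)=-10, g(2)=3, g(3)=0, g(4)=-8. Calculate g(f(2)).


f(2) = 0
g(0) = -3

-3


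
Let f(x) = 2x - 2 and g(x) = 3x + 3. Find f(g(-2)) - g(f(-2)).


f(g(-2)) = -8
g(f(-2)) = -15
Difference = 7

7


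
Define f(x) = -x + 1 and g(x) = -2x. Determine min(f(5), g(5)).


f(5) = -4
g(5) = -10
min = -10

-10


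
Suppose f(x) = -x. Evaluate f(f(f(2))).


f(2) = -2
f(-2) = 2
f(2) = -2

-2


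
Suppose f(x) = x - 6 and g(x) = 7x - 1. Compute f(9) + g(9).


f(9) = 3
g(9) = 62
Sum = 65

65


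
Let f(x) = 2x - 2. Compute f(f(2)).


f(2) = 2
f(2) = 2

2


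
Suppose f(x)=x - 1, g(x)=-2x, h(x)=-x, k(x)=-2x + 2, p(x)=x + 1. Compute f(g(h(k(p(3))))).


p(3) = 4
k(4) = -6
h(-6) = 6
g(6) = -12
f(-12) = -13

-13


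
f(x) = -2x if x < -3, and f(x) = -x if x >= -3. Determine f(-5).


-5 satisfies x < -3
f(-5) = 10

10


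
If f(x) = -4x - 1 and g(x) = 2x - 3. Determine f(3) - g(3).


f(3) = -13
g(3) = 3
Difference = -16

-16


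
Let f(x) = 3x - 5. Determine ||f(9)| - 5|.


f(9) = 22
|22| = 22
|22 - 5| = 17

17


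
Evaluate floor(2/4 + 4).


2/4 = 0.5
0.5 + 4 = 4.5
floor(4.5) = 4

4


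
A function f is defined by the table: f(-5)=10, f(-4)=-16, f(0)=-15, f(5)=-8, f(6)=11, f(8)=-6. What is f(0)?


Reading from the table at x = 0

-15


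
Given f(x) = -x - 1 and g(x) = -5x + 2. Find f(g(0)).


g(0) = 2
f(2) = -3

-3


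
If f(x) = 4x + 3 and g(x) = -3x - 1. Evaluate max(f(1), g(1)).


7


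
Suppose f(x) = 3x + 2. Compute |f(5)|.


f(5) = 17
|17| = 17

17


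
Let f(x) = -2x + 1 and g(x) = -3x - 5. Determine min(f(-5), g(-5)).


f(-5) = 11
g(-5) = 10
min = 10

10


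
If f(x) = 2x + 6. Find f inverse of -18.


Solve 2x + 6 = -18
x = (-18 - 6) / 2 = -12

-12


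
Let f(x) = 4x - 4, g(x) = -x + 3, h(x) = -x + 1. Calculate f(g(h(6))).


h(6) = -5
g(-5) = 8
f(8) = 28

28


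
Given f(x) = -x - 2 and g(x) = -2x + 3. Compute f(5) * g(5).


f(5) = -7
g(5) = -7
Product = 49

49


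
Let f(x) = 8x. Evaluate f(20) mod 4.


f(20) = 160
160 mod 4 = 0

0


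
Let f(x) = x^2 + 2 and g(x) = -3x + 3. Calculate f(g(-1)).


38


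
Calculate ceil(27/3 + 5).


27/3 = 9
9 + 5 = 14
ceil(14) = 14

14


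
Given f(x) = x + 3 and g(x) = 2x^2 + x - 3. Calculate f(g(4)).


36


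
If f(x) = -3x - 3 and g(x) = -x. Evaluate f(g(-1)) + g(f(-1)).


f(g(-1)) = -6
g(f(-1)) = 0
Sum = -6

-6


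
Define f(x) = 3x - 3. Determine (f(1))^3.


f(1) = 0
(0)^3 = 0

0


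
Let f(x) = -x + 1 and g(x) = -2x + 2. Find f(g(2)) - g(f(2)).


f(g(2)) = 3
g(f(2)) = 4
Difference = -1

-1


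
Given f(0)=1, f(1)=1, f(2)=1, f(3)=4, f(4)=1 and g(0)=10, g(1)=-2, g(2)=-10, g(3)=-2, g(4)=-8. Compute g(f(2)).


f(2) = 1
g(1) = -2

-2


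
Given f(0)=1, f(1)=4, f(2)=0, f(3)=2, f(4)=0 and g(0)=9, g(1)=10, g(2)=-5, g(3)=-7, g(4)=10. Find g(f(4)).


f(4) = 0
g(0) = 9

9


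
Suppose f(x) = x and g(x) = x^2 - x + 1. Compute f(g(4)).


g(4) = 13
f(13) = 13

13


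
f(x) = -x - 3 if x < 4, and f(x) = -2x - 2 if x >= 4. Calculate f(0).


0 satisfies x < 4
f(0) = -3

-3


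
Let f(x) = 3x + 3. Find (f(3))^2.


f(3) = 12
(12)^2 = 144

144


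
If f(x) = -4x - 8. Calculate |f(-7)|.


f(-7) = 20
|20| = 20

20


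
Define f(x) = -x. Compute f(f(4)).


f(4) = -4
f(-4) = 4

4


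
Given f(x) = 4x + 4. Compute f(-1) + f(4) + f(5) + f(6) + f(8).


f(-1) = 0
f(4) = 20
f(5) = 24
f(6) = 28
f(8) = 36
Sum = 108

108


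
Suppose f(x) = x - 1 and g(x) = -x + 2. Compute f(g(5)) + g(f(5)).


f(g(5)) = -4
g(f(5)) = -2
Sum = -6

-6


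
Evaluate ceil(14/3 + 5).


14/3 = 4.6667
4.6667 + 5 = 9.6667
ceil(9.6667) = 10

10


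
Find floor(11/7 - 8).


11/7 = 1.5714
1.5714 - 8 = -6.4286
floor(-6.4286) = -7

-7


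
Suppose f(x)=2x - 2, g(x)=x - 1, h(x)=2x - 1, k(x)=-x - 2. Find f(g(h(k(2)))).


k(2) = -4
h(-4) = -9
g(-9) = -10
f(-10) = -22

-22


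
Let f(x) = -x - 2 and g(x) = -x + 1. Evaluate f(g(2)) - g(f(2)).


f(g(2)) = -1
g(f(2)) = 5
Difference = -6

-6


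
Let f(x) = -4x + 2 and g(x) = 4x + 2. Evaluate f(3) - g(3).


f(3) = -10
g(3) = 14
Difference = -24

-24


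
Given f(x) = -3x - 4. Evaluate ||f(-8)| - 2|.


f(-8) = 20
|20| = 20
|20 - 2| = 18

18


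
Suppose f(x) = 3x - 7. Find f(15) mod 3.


f(15) = 38
38 mod 3 = 2

2


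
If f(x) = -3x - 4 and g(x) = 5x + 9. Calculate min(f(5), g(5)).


f(5) = -19
g(5) = 34
min = -19

-19


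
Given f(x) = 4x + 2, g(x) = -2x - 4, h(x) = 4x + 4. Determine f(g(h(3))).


h(3) = 16
g(16) = -36
f(-36) = -142

-142


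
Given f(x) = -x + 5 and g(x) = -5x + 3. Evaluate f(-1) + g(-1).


f(-1) = 6
g(-1) = 8
Sum = 14

14


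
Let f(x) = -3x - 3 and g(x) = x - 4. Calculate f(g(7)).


g(7) = 3
f(3) = -12

-12


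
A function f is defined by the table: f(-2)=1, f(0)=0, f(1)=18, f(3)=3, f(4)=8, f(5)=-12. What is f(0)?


Reading from the table at x = 0

0


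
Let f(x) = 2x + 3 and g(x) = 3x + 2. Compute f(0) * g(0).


6


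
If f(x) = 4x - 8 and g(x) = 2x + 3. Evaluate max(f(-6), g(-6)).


-9


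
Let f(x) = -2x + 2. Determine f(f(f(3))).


-18


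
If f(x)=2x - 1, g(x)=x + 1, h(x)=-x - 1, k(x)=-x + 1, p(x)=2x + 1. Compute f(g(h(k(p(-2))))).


p(-2) = -3
k(-3) = 4
h(4) = -5
g(-5) = -4
f(-4) = -9

-9


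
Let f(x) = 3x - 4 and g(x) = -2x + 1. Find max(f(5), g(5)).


f(5) = 11
g(5) = -9
max = 11

11


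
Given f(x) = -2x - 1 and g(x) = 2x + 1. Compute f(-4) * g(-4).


-49


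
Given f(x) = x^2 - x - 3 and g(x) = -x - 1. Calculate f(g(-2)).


g(-2) = 1
f(1) = 1*(1)^2 - 1*(1) - 3 = -3

-3


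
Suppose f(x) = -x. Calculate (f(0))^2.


f(0) = 0
(0)^2 = 0

0


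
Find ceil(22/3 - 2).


22/3 = 7.3333
7.3333 - 2 = 5.3333
ceil(5.3333) = 6

6


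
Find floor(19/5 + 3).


6


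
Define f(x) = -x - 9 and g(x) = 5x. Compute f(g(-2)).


g(-2) = -10
f(-10) = 1

1


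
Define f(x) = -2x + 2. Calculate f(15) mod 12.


f(15) = -28
-28 mod 12 = 8

8


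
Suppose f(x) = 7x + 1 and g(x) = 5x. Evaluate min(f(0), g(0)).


0


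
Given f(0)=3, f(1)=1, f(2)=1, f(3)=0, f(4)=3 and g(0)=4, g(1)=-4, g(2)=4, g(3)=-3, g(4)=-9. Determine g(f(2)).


f(2) = 1
g(1) = -4

-4


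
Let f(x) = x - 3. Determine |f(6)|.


3


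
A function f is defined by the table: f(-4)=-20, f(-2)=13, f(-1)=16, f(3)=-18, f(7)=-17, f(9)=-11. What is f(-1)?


Reading from the table at x = -1

16


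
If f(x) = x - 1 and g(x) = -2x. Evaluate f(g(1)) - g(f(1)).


f(g(1)) = -3
g(f(1)) = 0
Difference = -3

-3


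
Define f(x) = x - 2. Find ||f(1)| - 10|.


f(1) = -1
|-1| = 1
|1 - 10| = 9

9


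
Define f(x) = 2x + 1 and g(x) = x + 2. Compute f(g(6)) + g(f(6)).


32


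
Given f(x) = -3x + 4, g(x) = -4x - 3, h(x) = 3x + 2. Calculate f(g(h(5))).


h(5) = 17
g(17) = -71
f(-71) = 217

217


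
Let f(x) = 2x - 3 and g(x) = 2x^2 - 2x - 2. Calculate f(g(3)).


g(3) = 10
f(10) = 17

17


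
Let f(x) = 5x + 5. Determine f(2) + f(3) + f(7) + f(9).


125


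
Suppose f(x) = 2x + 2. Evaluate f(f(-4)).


f(-4) = -6
f(-6) = -10

-10


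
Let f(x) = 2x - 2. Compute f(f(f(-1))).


-22


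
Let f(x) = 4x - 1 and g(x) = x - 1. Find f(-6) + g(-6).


f(-6) = -25
g(-6) = -7
Sum = -32

-32


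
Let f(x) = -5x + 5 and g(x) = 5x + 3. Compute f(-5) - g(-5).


52


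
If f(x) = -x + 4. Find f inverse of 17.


Solve -x + 4 = 17
x = (17 - 4) / (-1) = -13

-13


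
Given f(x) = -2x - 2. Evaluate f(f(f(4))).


-38


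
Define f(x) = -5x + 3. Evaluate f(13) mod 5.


f(13) = -62
-62 mod 5 = 3

3


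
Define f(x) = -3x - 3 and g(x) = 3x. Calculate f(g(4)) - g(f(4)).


f(g(4)) = -39
g(f(4)) = -45
Difference = 6

6


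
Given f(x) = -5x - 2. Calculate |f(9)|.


f(9) = -47
|-47| = 47

47


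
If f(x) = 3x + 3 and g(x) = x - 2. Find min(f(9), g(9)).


f(9) = 30
g(9) = 7
min = 7

7


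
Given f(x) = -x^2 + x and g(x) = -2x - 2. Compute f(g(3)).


g(3) = -8
f(-8) = (-1)*(-8)^2 + 1*(-8) = -72

-72


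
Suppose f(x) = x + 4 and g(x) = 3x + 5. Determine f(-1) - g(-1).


f(-1) = 3
g(-1) = 2
Difference = 1

1


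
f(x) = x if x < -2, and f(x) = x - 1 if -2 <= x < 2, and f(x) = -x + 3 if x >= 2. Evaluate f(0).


0 satisfies -2 <= x < 2
f(0) = -1

-1


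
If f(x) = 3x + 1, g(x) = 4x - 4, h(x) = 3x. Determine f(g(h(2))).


h(2) = 6
g(6) = 20
f(20) = 61

61


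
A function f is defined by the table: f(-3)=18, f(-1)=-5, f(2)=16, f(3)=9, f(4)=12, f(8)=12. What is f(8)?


Reading from the table at x = 8

12


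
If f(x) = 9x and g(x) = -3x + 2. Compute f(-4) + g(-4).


f(-4) = -36
g(-4) = 14
Sum = -22

-22


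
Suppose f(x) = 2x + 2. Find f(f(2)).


f(2) = 6
f(6) = 14

14


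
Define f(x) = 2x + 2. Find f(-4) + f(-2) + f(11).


16


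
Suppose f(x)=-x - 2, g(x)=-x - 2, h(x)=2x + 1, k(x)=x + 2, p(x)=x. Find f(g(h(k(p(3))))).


11


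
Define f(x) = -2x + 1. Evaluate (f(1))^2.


f(1) = -1
(-1)^2 = 1

1


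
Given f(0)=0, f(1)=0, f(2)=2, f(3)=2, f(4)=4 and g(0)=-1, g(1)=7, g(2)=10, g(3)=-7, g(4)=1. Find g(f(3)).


f(3) = 2
g(2) = 10

10


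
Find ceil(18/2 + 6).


18/2 = 9
9 + 6 = 15
ceil(15) = 15

15


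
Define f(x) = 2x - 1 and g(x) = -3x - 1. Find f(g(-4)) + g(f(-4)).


47


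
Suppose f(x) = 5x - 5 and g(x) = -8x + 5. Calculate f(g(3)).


g(3) = -19
f(-19) = -100

-100


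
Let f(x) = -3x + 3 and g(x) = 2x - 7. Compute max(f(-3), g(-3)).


f(-3) = 12
g(-3) = -13
max = 12

12


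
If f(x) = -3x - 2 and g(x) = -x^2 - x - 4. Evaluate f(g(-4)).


g(-4) = -16
f(-16) = 46

46


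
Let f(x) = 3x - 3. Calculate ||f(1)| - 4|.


4


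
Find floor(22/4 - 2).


22/4 = 5.5
5.5 - 2 = 3.5
floor(3.5) = 3

3


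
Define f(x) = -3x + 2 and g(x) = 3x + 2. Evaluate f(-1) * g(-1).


f(-1) = 5
g(-1) = -1
Product = -5

-5


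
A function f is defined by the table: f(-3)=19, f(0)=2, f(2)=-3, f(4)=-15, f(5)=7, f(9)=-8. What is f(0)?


2


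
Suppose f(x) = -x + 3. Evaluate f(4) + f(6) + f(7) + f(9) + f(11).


f(4) = -1
f(6) = -3
f(7) = -4
f(9) = -6
f(11) = -8
Sum = -22

-22


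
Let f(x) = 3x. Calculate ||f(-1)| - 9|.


f(-1) = -3
|-3| = 3
|3 - 9| = 6

6


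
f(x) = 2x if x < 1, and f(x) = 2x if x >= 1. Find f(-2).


-4


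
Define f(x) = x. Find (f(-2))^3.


f(-2) = -2
(-2)^3 = -8

-8


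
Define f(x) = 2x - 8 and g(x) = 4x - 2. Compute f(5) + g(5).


20


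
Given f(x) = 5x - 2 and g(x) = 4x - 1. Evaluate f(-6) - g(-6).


-7


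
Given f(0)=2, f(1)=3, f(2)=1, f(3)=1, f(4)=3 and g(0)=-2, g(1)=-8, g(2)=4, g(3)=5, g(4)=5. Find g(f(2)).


f(2) = 1
g(1) = -8

-8


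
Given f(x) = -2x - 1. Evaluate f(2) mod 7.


f(2) = -5
-5 mod 7 = 2

2


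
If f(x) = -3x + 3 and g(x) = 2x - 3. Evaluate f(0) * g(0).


f(0) = 3
g(0) = -3
Product = -9

-9


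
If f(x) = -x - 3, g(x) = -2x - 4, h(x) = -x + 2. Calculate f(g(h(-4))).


h(-4) = 6
g(6) = -16
f(-16) = 13

13


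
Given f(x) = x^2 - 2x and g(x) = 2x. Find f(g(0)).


g(0) = 0
f(0) = 1*(0)^2 - 2*(0) = 0

0


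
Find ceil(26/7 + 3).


26/7 = 3.7143
3.7143 + 3 = 6.7143
ceil(6.7143) = 7

7


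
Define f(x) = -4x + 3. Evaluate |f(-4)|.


19


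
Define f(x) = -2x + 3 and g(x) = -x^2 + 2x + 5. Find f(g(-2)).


g(-2) = -3
f(-3) = 9

9


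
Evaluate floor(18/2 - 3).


18/2 = 9
9 - 3 = 6
floor(6) = 6

6


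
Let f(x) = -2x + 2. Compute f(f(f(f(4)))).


f(4) = -6
f(-6) = 14
f(14) = -26
f(-26) = 54

54


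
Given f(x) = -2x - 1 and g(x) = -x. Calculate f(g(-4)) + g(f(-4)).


f(g(-4)) = -9
g(f(-4)) = -7
Sum = -16

-16


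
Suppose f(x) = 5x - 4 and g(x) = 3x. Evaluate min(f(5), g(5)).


f(5) = 21
g(5) = 15
min = 15

15


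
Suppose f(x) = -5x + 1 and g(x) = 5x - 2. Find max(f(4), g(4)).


f(4) = -19
g(4) = 18
max = 18

18


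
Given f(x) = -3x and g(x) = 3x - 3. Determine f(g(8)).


g(8) = 21
f(21) = -63

-63


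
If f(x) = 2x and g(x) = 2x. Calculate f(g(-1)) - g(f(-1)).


0


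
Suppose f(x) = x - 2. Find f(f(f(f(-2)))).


f(-2) = -4
f(-4) = -6
f(-6) = -8
f(-8) = -10

-10


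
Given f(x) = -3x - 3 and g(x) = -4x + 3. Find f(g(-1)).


g(-1) = 7
f(7) = -24

-24


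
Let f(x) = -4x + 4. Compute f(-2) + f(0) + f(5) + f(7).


f(-2) = 12
f(0) = 4
f(5) = -16
f(7) = -24
Sum = -24

-24


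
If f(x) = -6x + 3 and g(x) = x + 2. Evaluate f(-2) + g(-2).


15


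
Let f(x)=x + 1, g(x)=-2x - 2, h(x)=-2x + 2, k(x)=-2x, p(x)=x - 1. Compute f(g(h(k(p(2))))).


-13


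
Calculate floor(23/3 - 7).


23/3 = 7.6667
7.6667 - 7 = 0.6667
floor(0.6667) = 0

0


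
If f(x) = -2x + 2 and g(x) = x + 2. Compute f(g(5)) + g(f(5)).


f(g(5)) = -12
g(f(5)) = -6
Sum = -18

-18


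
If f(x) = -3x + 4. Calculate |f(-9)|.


f(-9) = 31
|31| = 31

31


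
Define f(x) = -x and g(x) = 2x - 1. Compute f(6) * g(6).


f(6) = -6
g(6) = 11
Product = -66

-66


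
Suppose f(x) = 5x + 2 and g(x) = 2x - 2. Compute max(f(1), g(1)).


7


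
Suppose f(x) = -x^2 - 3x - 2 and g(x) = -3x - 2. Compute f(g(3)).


-90


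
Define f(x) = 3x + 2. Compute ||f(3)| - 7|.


4


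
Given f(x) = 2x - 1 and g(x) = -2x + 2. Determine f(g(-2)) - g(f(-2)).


f(g(-2)) = 11
g(f(-2)) = 12
Difference = -1

-1


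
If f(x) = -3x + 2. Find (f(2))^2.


f(2) = -4
(-4)^2 = 16

16


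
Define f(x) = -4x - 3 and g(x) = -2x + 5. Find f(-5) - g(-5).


f(-5) = 17
g(-5) = 15
Difference = 2

2


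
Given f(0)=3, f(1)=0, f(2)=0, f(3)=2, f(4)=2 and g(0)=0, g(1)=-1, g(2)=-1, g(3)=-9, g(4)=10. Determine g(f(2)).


0


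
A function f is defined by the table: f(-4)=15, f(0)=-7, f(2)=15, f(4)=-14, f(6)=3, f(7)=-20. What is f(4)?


Reading from the table at x = 4

-14


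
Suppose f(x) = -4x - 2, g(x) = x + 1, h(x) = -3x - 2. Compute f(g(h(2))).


h(2) = -8
g(-8) = -7
f(-7) = 26

26


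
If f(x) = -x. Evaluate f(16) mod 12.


f(16) = -16
-16 mod 12 = 8

8


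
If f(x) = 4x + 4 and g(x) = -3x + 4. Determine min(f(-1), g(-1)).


f(-1) = 0
g(-1) = 7
min = 0

0


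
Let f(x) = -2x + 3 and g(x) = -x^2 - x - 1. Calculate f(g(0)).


5


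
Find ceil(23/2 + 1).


13


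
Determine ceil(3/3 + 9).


3/3 = 1
1 + 9 = 10
ceil(10) = 10

10


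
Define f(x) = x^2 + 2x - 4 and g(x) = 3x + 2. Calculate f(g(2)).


g(2) = 8
f(8) = 1*(8)^2 + 2*(8) - 4 = 76

76


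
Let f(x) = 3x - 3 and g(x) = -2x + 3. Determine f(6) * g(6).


f(6) = 15
g(6) = -9
Product = -135

-135


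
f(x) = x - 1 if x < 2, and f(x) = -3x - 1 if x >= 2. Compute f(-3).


-4


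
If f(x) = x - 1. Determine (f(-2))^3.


f(-2) = -3
(-3)^3 = -27

-27


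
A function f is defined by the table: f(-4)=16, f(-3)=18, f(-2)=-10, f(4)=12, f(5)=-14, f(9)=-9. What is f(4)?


12


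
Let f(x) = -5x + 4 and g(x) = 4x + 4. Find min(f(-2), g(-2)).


f(-2) = 14
g(-2) = -4
min = -4

-4


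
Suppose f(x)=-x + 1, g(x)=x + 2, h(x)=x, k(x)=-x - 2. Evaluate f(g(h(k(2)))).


3


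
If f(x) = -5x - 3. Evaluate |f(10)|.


f(10) = -53
|-53| = 53

53


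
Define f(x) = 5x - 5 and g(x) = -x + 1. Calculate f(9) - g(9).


48


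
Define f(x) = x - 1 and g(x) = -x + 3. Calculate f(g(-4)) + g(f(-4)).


f(g(-4)) = 6
g(f(-4)) = 8
Sum = 14

14


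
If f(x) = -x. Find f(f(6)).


f(6) = -6
f(-6) = 6

6


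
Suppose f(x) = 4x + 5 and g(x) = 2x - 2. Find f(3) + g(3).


21


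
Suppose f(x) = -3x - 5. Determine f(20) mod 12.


f(20) = -65
-65 mod 12 = 7

7
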